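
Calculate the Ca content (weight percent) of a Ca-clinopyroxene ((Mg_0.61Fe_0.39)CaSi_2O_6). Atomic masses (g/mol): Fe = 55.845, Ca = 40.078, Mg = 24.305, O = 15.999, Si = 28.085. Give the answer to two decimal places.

Formula mass = 0.61·24.305 + 0.39·55.845 + 1·40.078 + 2·28.085 + 6·15.999 = 228.848 g/mol, of which 40.078 g is Ca.
So Ca makes up 40.078/228.848 = 0.1751 of the mass, i.e. 17.51%.

17.51 weight percent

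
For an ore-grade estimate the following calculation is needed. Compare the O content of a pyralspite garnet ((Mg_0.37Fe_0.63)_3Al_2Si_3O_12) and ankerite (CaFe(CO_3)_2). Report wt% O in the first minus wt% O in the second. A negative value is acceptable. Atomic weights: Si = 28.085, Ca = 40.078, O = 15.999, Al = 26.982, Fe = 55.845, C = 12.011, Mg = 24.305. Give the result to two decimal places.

First mineral: 191.988 g O in 462.733 g formula = 41.49 wt% O.
Second mineral: 95.994 g O in 215.939 g formula = 44.45 wt% O.
41.49% − 44.45% gives a difference of -2.96 percentage points.

-2.96 percentage points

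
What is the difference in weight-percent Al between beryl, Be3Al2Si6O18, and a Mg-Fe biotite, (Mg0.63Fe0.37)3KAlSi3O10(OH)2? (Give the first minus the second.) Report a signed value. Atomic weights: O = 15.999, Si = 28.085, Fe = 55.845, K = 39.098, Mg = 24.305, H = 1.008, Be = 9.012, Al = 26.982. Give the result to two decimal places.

First mineral: 53.964 g Al in 537.492 g formula = 10.04 wt% Al.
Second mineral: 26.982 g Al in 452.263 g formula = 5.97 wt% Al.
10.04% − 5.97% gives a difference of 4.07 percentage points.

4.07 percentage points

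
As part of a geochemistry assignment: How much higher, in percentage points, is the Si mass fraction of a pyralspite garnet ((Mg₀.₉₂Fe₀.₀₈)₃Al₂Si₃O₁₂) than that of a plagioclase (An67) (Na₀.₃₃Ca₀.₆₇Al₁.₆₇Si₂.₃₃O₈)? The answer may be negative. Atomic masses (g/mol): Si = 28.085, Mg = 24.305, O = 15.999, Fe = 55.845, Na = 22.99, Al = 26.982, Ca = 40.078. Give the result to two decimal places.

-3.46 percentage points

Si in (Mg₀.₉₂Fe₀.₀₈)₃Al₂Si₃O₁₂: molar mass 410.692 g/mol; 3×28.085 = 84.255 g → 20.52 wt%.
Si in Na₀.₃₃Ca₀.₆₇Al₁.₆₇Si₂.₃₃O₈: molar mass 272.929 g/mol; 2.33×28.085 = 65.438 g → 23.98 wt%.
Difference = 20.52 − 23.98 = -3.46 percentage points.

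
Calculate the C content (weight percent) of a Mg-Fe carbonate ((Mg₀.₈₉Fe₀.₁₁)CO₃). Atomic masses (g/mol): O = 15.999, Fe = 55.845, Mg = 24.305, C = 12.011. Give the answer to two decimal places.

13.68 weight percent

Molar mass of (Mg₀.₈₉Fe₀.₁₁)CO₃: 0.89*24.305 + 0.11*55.845 + 1*12.011 + 3*15.999 = 87.782 g/mol.
Mass of C per formula unit: 1 × 12.011 = 12.011 g.
Weight fraction C = 12.011 / 87.782 = 0.1368.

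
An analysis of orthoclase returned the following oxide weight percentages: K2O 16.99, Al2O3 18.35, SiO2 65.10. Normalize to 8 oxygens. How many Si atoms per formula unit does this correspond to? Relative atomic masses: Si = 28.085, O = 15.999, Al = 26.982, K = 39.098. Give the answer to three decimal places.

3.002 Si apfu

K2O (M=94.195): mol = 0.18037; K = 0.36074, O = 0.18037.
Al2O3 (M=101.961): mol = 0.17997; Al = 0.35994, O = 0.53991.
SiO2 (M=60.083): mol = 1.08350; Si = 1.08350, O = 2.16700.
ΣO = 2.88728; factor = 8/ΣO = 2.77077.
Si apfu = 1.08350 × 2.77077 = 3.002.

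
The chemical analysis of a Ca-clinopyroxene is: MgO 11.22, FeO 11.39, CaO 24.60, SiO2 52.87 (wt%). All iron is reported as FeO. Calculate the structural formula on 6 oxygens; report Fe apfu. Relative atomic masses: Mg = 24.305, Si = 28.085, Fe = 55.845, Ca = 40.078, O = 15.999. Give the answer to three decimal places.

0.361 Fe apfu

MgO (M=40.304): mol = 0.27838; Mg = 0.27838, O = 0.27838.
FeO (M=71.844): mol = 0.15854; Fe = 0.15854, O = 0.15854.
CaO (M=56.077): mol = 0.43868; Ca = 0.43868, O = 0.43868.
SiO2 (M=60.083): mol = 0.87995; Si = 0.87995, O = 1.75990.
ΣO = 2.63550; factor = 6/ΣO = 2.27661.
Fe apfu = 0.15854 × 2.27661 = 0.361.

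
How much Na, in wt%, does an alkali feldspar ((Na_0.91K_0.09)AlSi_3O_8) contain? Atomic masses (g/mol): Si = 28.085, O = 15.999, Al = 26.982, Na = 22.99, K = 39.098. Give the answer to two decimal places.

M((Na_0.91K_0.09)AlSi_3O_8) = 263.669 g/mol.
Na contributes 0.91 × 22.99 = 20.921 g per mole.
20.921/263.669 = 0.0793 → 7.93%.

7.93 wt%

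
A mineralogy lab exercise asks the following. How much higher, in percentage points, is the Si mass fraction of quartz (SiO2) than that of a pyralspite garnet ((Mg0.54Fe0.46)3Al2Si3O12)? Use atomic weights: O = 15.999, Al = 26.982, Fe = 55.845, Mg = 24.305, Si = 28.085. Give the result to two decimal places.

M(SiO2) = 60.083 g/mol, so wt% Si = 28.085/60.083 × 100 = 46.74%.
M((Mg0.54Fe0.46)3Al2Si3O12) = 446.647 g/mol, so wt% Si = 84.255/446.647 × 100 = 18.86%.
46.74 − 18.86 = 27.88 pp.

27.88 percentage points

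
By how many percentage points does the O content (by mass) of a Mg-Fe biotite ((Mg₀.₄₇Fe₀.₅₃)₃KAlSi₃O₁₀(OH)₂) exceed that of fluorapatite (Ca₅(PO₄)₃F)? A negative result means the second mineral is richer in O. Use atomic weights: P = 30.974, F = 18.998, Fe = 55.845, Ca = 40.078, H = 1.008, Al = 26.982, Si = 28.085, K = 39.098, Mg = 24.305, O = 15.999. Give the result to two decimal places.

3.01 percentage points

First mineral: 191.988 g O in 467.403 g formula = 41.08 wt% O.
Second mineral: 191.988 g O in 504.298 g formula = 38.07 wt% O.
41.08% − 38.07% gives a difference of 3.01 percentage points.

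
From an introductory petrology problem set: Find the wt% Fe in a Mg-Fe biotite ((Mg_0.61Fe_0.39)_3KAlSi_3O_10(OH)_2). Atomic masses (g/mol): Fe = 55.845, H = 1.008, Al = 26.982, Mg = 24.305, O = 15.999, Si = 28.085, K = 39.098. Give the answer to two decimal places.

14.39 mass %

Molar mass of (Mg_0.61Fe_0.39)_3KAlSi_3O_10(OH)_2: 1.83·24.305 + 1.17·55.845 + 1·39.098 + 1·26.982 + 3·28.085 + 12·15.999 + 2·1.008 = 454.156 g/mol.
Mass of Fe per formula unit: 1.17 × 55.845 = 65.339 g.
Weight fraction Fe = 65.339 / 454.156 = 0.1439.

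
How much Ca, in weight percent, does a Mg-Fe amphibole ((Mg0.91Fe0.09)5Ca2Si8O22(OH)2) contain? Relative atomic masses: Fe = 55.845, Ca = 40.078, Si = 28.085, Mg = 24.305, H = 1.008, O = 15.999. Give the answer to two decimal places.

9.70 weight percent

Formula mass = 4.55·24.305 + 0.45·55.845 + 2·40.078 + 8·28.085 + 24·15.999 + 2·1.008 = 826.546 g/mol, of which 80.156 g is Ca.
So Ca makes up 80.156/826.546 = 0.0970 of the mass, i.e. 9.70%.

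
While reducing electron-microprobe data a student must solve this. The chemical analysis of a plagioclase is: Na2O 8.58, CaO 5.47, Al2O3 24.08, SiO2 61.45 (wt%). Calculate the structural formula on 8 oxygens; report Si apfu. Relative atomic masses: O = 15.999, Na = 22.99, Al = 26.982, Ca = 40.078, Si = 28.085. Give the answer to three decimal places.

Na2O: 8.58/61.979 = 0.13843 mol → 0.27686 mol Na, 0.13843 mol O.
CaO: 5.47/56.077 = 0.09754 mol → 0.09754 mol Ca, 0.09754 mol O.
Al2O3: 24.08/101.961 = 0.23617 mol → 0.47234 mol Al, 0.70851 mol O.
SiO2: 61.45/60.083 = 1.02275 mol → 1.02275 mol Si, 2.04550 mol O.
Total oxygen = 2.98998 mol. Normalization factor = 8/2.98998 = 2.67560.
Si per 8 O = 1.02275 × 2.67560 = 2.736.

2.736 Si apfu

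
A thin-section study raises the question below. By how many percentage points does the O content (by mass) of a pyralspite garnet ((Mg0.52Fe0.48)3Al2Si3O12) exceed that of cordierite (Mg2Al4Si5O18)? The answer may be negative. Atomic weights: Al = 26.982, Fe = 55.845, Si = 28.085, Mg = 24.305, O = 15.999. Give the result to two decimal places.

First mineral: 191.988 g O in 448.540 g formula = 42.80 wt% O.
Second mineral: 287.982 g O in 584.945 g formula = 49.23 wt% O.
42.80% − 49.23% gives a difference of -6.43 percentage points.

-6.43 percentage points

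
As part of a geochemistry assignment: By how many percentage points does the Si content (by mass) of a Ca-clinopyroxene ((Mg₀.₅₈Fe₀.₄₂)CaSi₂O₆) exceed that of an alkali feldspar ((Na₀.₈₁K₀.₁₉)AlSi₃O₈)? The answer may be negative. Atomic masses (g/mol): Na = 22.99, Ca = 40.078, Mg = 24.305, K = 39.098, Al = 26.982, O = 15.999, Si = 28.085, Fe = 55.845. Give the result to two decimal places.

-7.32 percentage points

M((Mg₀.₅₈Fe₀.₄₂)CaSi₂O₆) = 229.794 g/mol, so wt% Si = 56.170/229.794 × 100 = 24.44%.
M((Na₀.₈₁K₀.₁₉)AlSi₃O₈) = 265.280 g/mol, so wt% Si = 84.255/265.280 × 100 = 31.76%.
24.44 − 31.76 = -7.32 pp.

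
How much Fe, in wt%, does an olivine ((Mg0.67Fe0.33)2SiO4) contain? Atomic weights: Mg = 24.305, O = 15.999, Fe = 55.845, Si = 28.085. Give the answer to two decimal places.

22.82 wt%

Formula mass = 1.34*24.305 + 0.66*55.845 + 1*28.085 + 4*15.999 = 161.507 g/mol, of which 36.858 g is Fe.
So Fe makes up 36.858/161.507 = 0.2282 of the mass, i.e. 22.82%.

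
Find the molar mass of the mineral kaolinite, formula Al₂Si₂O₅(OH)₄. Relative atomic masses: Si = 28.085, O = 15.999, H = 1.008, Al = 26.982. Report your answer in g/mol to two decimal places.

258.16 g/mol

The formula mass is the sum 2·26.982 + 2·28.085 + 9·15.999 + 4·1.008.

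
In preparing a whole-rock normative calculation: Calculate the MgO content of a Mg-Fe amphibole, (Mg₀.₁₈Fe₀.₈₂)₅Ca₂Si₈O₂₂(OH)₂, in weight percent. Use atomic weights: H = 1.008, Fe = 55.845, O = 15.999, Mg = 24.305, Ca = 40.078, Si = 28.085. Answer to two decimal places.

3.85 wt%

Molar mass of (Mg₀.₁₈Fe₀.₈₂)₅Ca₂Si₈O₂₂(OH)₂ = 0.90×24.305 + 4.10×55.845 + 2×40.078 + 8×28.085 + 24×15.999 + 2×1.008 = 941.667 g/mol.
Each formula unit contains 0.90 Mg, equivalent to 0.90/1 = 0.9000 mol MgO.
M(MgO) = 1×24.305 + 1×15.999 = 40.304 g/mol.
Mass of MgO per formula unit = 0.9000 × 40.304 = 36.274 g.
MgO wt% = 36.274 / 941.667 × 100 = 3.85%.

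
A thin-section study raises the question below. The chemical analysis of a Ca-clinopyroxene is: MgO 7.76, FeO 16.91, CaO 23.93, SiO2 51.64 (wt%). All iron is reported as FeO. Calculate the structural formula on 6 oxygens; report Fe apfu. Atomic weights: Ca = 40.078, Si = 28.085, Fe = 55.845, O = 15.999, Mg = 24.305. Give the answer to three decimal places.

7.76 wt% MgO ÷ 40.304 g/mol = 0.19254 mol, giving 0.19254 Mg and 0.19254 O.
16.91 wt% FeO ÷ 71.844 g/mol = 0.23537 mol, giving 0.23537 Fe and 0.23537 O.
23.93 wt% CaO ÷ 56.077 g/mol = 0.42673 mol, giving 0.42673 Ca and 0.42673 O.
51.64 wt% SiO2 ÷ 60.083 g/mol = 0.85948 mol, giving 0.85948 Si and 1.71896 O.
Oxygen sums to 2.57360; scaling by 6/2.57360 = 2.33136 puts the formula on 6 O.
Fe: 0.23537 × 2.33136 = 0.549 atoms per formula unit.

0.549 Fe apfu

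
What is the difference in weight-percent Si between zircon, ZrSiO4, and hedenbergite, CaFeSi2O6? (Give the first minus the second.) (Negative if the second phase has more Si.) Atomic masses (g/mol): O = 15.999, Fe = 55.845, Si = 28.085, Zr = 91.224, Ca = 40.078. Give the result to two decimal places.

First mineral: 28.085 g Si in 183.305 g formula = 15.32 wt% Si.
Second mineral: 56.170 g Si in 248.087 g formula = 22.64 wt% Si.
15.32% − 22.64% gives a difference of -7.32 percentage points.

-7.32 percentage points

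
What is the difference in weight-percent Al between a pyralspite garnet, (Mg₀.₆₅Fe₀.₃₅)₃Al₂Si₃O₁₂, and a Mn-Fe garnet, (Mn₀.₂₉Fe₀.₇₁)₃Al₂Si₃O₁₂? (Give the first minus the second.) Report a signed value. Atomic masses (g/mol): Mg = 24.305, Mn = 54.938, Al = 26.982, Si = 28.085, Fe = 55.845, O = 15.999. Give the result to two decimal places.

First mineral: 53.964 g Al in 436.239 g formula = 12.37 wt% Al.
Second mineral: 53.964 g Al in 496.953 g formula = 10.86 wt% Al.
12.37% − 10.86% gives a difference of 1.51 percentage points.

1.51 percentage points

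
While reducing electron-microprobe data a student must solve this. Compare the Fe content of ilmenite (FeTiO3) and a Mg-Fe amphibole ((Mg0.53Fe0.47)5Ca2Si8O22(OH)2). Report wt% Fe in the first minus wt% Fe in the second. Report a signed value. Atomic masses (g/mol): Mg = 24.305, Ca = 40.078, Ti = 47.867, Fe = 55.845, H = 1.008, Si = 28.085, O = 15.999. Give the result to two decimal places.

22.01 percentage points

First mineral: 55.845 g Fe in 151.709 g formula = 36.81 wt% Fe.
Second mineral: 131.236 g Fe in 886.472 g formula = 14.80 wt% Fe.
36.81% − 14.80% gives a difference of 22.01 percentage points.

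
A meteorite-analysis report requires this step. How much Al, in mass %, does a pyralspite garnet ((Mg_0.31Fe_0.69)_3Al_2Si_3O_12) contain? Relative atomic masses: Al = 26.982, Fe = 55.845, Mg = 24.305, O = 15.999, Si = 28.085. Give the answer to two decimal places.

Formula mass = 0.93×24.305 + 2.07×55.845 + 2×26.982 + 3×28.085 + 12×15.999 = 468.410 g/mol, of which 53.964 g is Al.
So Al makes up 53.964/468.410 = 0.1152 of the mass, i.e. 11.52%.

11.52 mass %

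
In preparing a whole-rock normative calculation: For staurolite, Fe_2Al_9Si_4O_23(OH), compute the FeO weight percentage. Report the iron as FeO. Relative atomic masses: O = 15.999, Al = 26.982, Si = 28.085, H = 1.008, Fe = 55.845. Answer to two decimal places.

16.87 wt%

Molar mass of Fe_2Al_9Si_4O_23(OH) = 2*55.845 + 9*26.982 + 4*28.085 + 24*15.999 + 1*1.008 = 851.852 g/mol.
Each formula unit contains 2 Fe, equivalent to 2/1 = 2.0000 mol FeO.
M(FeO) = 1×55.845 + 1×15.999 = 71.844 g/mol.
Mass of FeO per formula unit = 2.0000 × 71.844 = 143.688 g.
FeO wt% = 143.688 / 851.852 × 100 = 16.87%.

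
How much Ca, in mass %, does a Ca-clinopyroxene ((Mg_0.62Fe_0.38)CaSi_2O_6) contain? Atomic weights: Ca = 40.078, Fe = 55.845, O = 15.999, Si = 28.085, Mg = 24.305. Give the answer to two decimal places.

17.54 mass %

M((Mg_0.62Fe_0.38)CaSi_2O_6) = 228.532 g/mol.
Ca contributes 1 × 40.078 = 40.078 g per mole.
40.078/228.532 = 0.1754 → 17.54%.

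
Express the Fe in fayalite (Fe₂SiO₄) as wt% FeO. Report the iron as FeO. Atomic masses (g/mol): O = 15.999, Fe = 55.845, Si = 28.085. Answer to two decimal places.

Molar mass of Fe₂SiO₄ = 2×55.845 + 1×28.085 + 4×15.999 = 203.771 g/mol.
Each formula unit contains 2 Fe, equivalent to 2/1 = 2.0000 mol FeO.
M(FeO) = 1×55.845 + 1×15.999 = 71.844 g/mol.
Mass of FeO per formula unit = 2.0000 × 71.844 = 143.688 g.
FeO wt% = 143.688 / 203.771 × 100 = 70.51%.

70.51 wt%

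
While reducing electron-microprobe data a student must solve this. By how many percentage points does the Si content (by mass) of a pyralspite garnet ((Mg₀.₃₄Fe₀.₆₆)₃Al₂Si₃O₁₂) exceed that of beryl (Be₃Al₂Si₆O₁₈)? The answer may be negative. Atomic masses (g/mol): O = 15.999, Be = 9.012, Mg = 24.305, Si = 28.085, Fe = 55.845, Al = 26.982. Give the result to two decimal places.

M((Mg₀.₃₄Fe₀.₆₆)₃Al₂Si₃O₁₂) = 465.571 g/mol, so wt% Si = 84.255/465.571 × 100 = 18.10%.
M(Be₃Al₂Si₆O₁₈) = 537.492 g/mol, so wt% Si = 168.510/537.492 × 100 = 31.35%.
18.10 − 31.35 = -13.25 pp.

-13.25 percentage points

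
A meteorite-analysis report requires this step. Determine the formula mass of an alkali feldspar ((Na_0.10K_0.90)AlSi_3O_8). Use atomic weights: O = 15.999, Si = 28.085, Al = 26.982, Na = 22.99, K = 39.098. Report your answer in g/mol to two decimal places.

The formula mass is the sum 0.10*22.99 + 0.90*39.098 + 1*26.982 + 3*28.085 + 8*15.999.

276.72 g/mol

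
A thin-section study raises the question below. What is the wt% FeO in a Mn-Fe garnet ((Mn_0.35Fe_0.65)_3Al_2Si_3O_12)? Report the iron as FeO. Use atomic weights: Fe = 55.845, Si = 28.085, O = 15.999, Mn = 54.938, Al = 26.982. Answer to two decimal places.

M((Mn_0.35Fe_0.65)_3Al_2Si_3O_12) = 496.790 g/mol; M(FeO) = 71.844 g/mol.
Moles FeO per formula unit = 1.95 Fe ÷ 1 = 1.9500.
FeO fraction = (1.9500 × 71.844) / 496.790 = 140.096/496.790 = 0.2820.

28.20 wt%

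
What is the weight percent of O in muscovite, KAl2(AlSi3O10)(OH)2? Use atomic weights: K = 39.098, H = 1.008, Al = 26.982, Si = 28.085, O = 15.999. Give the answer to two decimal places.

Formula mass = 1*39.098 + 3*26.982 + 3*28.085 + 12*15.999 + 2*1.008 = 398.303 g/mol, of which 191.988 g is O.
So O makes up 191.988/398.303 = 0.4820 of the mass, i.e. 48.20%.

48.20 weight percent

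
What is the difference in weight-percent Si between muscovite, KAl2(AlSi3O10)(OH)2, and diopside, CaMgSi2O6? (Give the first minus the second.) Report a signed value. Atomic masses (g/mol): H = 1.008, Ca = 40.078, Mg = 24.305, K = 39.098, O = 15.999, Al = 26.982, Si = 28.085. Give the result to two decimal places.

-4.79 percentage points

Si in KAl2(AlSi3O10)(OH)2: molar mass 398.303 g/mol; 3×28.085 = 84.255 g → 21.15 wt%.
Si in CaMgSi2O6: molar mass 216.547 g/mol; 2×28.085 = 56.170 g → 25.94 wt%.
Difference = 21.15 − 25.94 = -4.79 percentage points.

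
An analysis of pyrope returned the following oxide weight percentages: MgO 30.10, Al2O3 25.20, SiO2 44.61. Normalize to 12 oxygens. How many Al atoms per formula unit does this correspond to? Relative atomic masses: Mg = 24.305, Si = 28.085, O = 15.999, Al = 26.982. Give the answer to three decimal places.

30.10 wt% MgO ÷ 40.304 g/mol = 0.74682 mol, giving 0.74682 Mg and 0.74682 O.
25.20 wt% Al2O3 ÷ 101.961 g/mol = 0.24715 mol, giving 0.49430 Al and 0.74145 O.
44.61 wt% SiO2 ÷ 60.083 g/mol = 0.74247 mol, giving 0.74247 Si and 1.48494 O.
Oxygen sums to 2.97321; scaling by 12/2.97321 = 4.03604 puts the formula on 12 O.
Al: 0.49430 × 4.03604 = 1.995 atoms per formula unit.

1.995 Al apfu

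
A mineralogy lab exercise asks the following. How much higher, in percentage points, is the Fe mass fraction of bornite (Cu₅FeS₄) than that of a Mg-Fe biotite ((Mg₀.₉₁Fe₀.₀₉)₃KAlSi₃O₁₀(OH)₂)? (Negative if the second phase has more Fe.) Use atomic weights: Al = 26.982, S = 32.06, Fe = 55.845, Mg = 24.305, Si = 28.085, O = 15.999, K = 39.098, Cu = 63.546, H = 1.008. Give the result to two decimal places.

7.59 percentage points

First mineral: 55.845 g Fe in 501.815 g formula = 11.13 wt% Fe.
Second mineral: 15.078 g Fe in 425.770 g formula = 3.54 wt% Fe.
11.13% − 3.54% gives a difference of 7.59 percentage points.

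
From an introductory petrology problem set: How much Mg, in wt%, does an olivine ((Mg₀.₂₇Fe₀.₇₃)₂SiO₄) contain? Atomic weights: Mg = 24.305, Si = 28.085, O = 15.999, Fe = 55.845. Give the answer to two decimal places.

7.03 wt%

Molar mass of (Mg₀.₂₇Fe₀.₇₃)₂SiO₄: 0.54·24.305 + 1.46·55.845 + 1·28.085 + 4·15.999 = 186.739 g/mol.
Mass of Mg per formula unit: 0.54 × 24.305 = 13.125 g.
Weight fraction Mg = 13.125 / 186.739 = 0.0703.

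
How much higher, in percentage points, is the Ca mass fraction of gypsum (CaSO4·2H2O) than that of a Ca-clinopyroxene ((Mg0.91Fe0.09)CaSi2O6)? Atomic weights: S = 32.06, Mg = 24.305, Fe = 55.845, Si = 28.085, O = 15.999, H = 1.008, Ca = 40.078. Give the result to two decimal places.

First mineral: 40.078 g Ca in 172.164 g formula = 23.28 wt% Ca.
Second mineral: 40.078 g Ca in 219.386 g formula = 18.27 wt% Ca.
23.28% − 18.27% gives a difference of 5.01 percentage points.

5.01 percentage points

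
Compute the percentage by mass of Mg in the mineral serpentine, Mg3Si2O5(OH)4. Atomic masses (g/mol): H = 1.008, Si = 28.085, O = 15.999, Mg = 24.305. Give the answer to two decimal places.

26.31 wt%

Molar mass of Mg3Si2O5(OH)4: 3×24.305 + 2×28.085 + 9×15.999 + 4×1.008 = 277.108 g/mol.
Mass of Mg per formula unit: 3 × 24.305 = 72.915 g.
Weight fraction Mg = 72.915 / 277.108 = 0.2631.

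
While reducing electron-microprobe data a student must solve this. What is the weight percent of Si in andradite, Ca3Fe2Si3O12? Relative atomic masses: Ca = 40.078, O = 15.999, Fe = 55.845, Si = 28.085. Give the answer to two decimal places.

16.58 weight percent

Molar mass of Ca3Fe2Si3O12: 3×40.078 + 2×55.845 + 3×28.085 + 12×15.999 = 508.167 g/mol.
Mass of Si per formula unit: 3 × 28.085 = 84.255 g.
Weight fraction Si = 84.255 / 508.167 = 0.1658.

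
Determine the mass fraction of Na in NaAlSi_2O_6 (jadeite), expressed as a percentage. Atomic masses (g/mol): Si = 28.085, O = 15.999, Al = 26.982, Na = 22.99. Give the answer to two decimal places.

Formula mass = 1·22.99 + 1·26.982 + 2·28.085 + 6·15.999 = 202.136 g/mol, of which 22.990 g is Na.
So Na makes up 22.990/202.136 = 0.1137 of the mass, i.e. 11.37%.

11.37 weight percent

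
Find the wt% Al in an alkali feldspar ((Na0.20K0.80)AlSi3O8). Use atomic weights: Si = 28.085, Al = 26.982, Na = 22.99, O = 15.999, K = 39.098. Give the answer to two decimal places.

Molar mass of (Na0.20K0.80)AlSi3O8: 0.20*22.99 + 0.80*39.098 + 1*26.982 + 3*28.085 + 8*15.999 = 275.105 g/mol.
Mass of Al per formula unit: 1 × 26.982 = 26.982 g.
Weight fraction Al = 26.982 / 275.105 = 0.0981.

9.81 wt%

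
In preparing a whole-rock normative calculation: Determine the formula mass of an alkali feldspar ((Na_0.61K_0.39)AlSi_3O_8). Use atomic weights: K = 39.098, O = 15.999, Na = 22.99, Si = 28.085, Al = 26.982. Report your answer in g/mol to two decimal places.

M = 0.61(22.99) + 0.39(39.098) + 1(26.982) + 3(28.085) + 8(15.999)

268.50 g/mol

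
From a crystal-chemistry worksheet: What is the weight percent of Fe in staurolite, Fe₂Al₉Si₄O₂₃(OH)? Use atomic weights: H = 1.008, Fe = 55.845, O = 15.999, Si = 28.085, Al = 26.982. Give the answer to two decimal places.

13.11 wt%

M(Fe₂Al₉Si₄O₂₃(OH)) = 851.852 g/mol.
Fe contributes 2 × 55.845 = 111.690 g per mole.
111.690/851.852 = 0.1311 → 13.11%.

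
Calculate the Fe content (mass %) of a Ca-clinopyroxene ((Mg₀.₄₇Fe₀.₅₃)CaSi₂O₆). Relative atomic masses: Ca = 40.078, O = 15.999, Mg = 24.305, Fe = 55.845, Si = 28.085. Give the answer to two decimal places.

12.69 mass %

Formula mass = 0.47·24.305 + 0.53·55.845 + 1·40.078 + 2·28.085 + 6·15.999 = 233.263 g/mol, of which 29.598 g is Fe.
So Fe makes up 29.598/233.263 = 0.1269 of the mass, i.e. 12.69%.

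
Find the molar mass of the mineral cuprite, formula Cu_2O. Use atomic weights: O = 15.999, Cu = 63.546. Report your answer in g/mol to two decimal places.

143.09 g/mol

The formula mass is the sum 2·63.546 + 1·15.999.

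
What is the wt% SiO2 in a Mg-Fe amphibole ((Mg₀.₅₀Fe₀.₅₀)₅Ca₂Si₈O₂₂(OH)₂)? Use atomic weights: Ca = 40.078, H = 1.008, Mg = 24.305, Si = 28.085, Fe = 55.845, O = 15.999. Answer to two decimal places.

Formula mass = 891.203 g/mol.
8 Si → 8.0000 mol SiO2 per formula unit; M(SiO2) = 60.083, so SiO2 mass = 480.664 g.
480.664/891.203 × 100 = 53.93 wt%.

53.93 wt%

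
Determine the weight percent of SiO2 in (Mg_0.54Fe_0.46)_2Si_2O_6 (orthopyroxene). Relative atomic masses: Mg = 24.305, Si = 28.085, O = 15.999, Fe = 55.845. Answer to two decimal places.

Formula mass = 229.791 g/mol.
2 Si → 2.0000 mol SiO2 per formula unit; M(SiO2) = 60.083, so SiO2 mass = 120.166 g.
120.166/229.791 × 100 = 52.29 wt%.

52.29 wt%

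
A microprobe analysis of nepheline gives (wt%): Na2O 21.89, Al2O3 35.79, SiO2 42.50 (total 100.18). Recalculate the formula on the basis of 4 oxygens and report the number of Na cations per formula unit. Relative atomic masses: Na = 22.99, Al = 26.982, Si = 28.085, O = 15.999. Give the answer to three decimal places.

1.002 Na apfu

21.89 wt% Na2O ÷ 61.979 g/mol = 0.35318 mol, giving 0.70636 Na and 0.35318 O.
35.79 wt% Al2O3 ÷ 101.961 g/mol = 0.35102 mol, giving 0.70204 Al and 1.05306 O.
42.50 wt% SiO2 ÷ 60.083 g/mol = 0.70735 mol, giving 0.70735 Si and 1.41470 O.
Oxygen sums to 2.82094; scaling by 4/2.82094 = 1.41797 puts the formula on 4 O.
Na: 0.70636 × 1.41797 = 1.002 atoms per formula unit.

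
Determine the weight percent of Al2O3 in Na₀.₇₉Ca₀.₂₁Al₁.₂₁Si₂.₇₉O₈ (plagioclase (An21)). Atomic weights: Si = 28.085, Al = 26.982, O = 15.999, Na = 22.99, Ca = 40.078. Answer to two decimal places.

23.23 wt%

Formula mass = 265.576 g/mol.
1.21 Al → 0.6050 mol Al2O3 per formula unit; M(Al2O3) = 101.961, so Al2O3 mass = 61.686 g.
61.686/265.576 × 100 = 23.23 wt%.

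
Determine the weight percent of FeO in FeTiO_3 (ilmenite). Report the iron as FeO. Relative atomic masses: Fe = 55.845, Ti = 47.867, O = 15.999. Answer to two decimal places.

Formula mass = 151.709 g/mol.
1 Fe → 1.0000 mol FeO per formula unit; M(FeO) = 71.844, so FeO mass = 71.844 g.
71.844/151.709 × 100 = 47.36 wt%.

47.36 wt%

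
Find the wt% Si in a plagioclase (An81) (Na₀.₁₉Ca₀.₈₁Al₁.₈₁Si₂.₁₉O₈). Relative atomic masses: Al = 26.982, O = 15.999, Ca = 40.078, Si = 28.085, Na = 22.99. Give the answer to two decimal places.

Molar mass of Na₀.₁₉Ca₀.₈₁Al₁.₈₁Si₂.₁₉O₈: 0.19×22.99 + 0.81×40.078 + 1.81×26.982 + 2.19×28.085 + 8×15.999 = 275.167 g/mol.
Mass of Si per formula unit: 2.19 × 28.085 = 61.506 g.
Weight fraction Si = 61.506 / 275.167 = 0.2235.

22.35 wt%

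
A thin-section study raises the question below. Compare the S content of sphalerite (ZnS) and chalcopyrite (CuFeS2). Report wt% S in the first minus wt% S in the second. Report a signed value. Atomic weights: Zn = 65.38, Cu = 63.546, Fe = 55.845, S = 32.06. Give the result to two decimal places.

-2.04 percentage points

M(ZnS) = 97.440 g/mol, so wt% S = 32.060/97.440 × 100 = 32.90%.
M(CuFeS2) = 183.511 g/mol, so wt% S = 64.120/183.511 × 100 = 34.94%.
32.90 − 34.94 = -2.04 pp.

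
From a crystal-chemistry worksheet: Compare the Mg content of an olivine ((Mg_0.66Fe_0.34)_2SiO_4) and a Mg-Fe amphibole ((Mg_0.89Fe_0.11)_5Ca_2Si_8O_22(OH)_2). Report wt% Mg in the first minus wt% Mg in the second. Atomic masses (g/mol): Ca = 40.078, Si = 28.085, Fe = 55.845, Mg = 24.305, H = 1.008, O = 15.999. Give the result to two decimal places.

6.75 percentage points

First mineral: 32.083 g Mg in 162.138 g formula = 19.79 wt% Mg.
Second mineral: 108.157 g Mg in 829.700 g formula = 13.04 wt% Mg.
19.79% − 13.04% gives a difference of 6.75 percentage points.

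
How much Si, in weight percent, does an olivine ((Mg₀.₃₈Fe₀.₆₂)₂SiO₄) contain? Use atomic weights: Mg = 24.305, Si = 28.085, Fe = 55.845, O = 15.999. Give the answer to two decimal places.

M((Mg₀.₃₈Fe₀.₆₂)₂SiO₄) = 179.801 g/mol.
Si contributes 1 × 28.085 = 28.085 g per mole.
28.085/179.801 = 0.1562 → 15.62%.

15.62 weight percent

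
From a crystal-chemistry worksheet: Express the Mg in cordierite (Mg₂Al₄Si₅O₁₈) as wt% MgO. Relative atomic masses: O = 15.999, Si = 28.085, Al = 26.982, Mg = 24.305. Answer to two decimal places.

13.78 wt%

M(Mg₂Al₄Si₅O₁₈) = 584.945 g/mol; M(MgO) = 40.304 g/mol.
Moles MgO per formula unit = 2 Mg ÷ 1 = 2.0000.
MgO fraction = (2.0000 × 40.304) / 584.945 = 80.608/584.945 = 0.1378.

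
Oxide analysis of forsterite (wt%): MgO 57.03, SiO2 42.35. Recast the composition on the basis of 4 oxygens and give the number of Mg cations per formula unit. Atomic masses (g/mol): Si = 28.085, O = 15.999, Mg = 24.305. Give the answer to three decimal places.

2.004 Mg apfu

MgO: 57.03/40.304 = 1.41500 mol → 1.41500 mol Mg, 1.41500 mol O.
SiO2: 42.35/60.083 = 0.70486 mol → 0.70486 mol Si, 1.40972 mol O.
Total oxygen = 2.82472 mol. Normalization factor = 4/2.82472 = 1.41607.
Mg per 4 O = 1.41500 × 1.41607 = 2.004.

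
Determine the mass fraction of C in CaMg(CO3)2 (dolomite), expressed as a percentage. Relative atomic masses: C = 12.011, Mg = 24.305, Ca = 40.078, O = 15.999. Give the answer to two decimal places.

13.03 wt%

M(CaMg(CO3)2) = 184.399 g/mol.
C contributes 2 × 12.011 = 24.022 g per mole.
24.022/184.399 = 0.1303 → 13.03%.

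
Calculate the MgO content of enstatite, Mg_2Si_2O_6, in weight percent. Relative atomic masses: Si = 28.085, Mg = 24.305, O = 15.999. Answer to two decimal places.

40.15 wt%

Formula mass = 200.774 g/mol.
2 Mg → 2.0000 mol MgO per formula unit; M(MgO) = 40.304, so MgO mass = 80.608 g.
80.608/200.774 × 100 = 40.15 wt%.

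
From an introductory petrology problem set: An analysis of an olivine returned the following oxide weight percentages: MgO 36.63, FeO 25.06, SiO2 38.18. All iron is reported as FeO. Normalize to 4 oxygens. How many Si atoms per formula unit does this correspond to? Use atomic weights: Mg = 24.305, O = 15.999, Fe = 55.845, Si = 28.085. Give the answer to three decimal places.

1.005 Si apfu

MgO (M=40.304): mol = 0.90884; Mg = 0.90884, O = 0.90884.
FeO (M=71.844): mol = 0.34881; Fe = 0.34881, O = 0.34881.
SiO2 (M=60.083): mol = 0.63545; Si = 0.63545, O = 1.27090.
ΣO = 2.52855; factor = 4/ΣO = 1.58193.
Si apfu = 0.63545 × 1.58193 = 1.005.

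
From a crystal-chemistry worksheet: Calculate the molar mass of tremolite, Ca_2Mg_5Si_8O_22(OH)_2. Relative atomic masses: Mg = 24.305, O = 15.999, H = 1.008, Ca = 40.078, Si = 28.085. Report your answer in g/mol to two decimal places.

812.35 g/mol

The formula mass is the sum 2(40.078) + 5(24.305) + 8(28.085) + 24(15.999) + 2(1.008).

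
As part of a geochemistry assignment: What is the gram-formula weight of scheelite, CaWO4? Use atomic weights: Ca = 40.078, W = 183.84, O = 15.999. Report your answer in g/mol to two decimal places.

287.91 g/mol

The formula mass is the sum 1×40.078 + 1×183.84 + 4×15.999.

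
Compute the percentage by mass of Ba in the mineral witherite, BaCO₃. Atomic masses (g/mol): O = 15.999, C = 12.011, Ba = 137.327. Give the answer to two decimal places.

Molar mass of BaCO₃: 1×137.327 + 1×12.011 + 3×15.999 = 197.335 g/mol.
Mass of Ba per formula unit: 1 × 137.327 = 137.327 g.
Weight fraction Ba = 137.327 / 197.335 = 0.6959.

69.59 wt%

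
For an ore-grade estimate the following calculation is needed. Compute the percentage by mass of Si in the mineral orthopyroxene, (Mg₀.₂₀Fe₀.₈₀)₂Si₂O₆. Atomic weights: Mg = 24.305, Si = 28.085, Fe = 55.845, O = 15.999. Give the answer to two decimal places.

Formula mass = 0.40*24.305 + 1.60*55.845 + 2*28.085 + 6*15.999 = 251.238 g/mol, of which 56.170 g is Si.
So Si makes up 56.170/251.238 = 0.2236 of the mass, i.e. 22.36%.

22.36 mass %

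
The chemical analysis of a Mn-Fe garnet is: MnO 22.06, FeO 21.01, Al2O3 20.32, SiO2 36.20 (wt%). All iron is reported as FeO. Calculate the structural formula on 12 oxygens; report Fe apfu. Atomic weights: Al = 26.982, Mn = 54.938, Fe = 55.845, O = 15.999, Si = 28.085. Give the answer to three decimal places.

1.458 Fe apfu

22.06 wt% MnO ÷ 70.937 g/mol = 0.31098 mol, giving 0.31098 Mn and 0.31098 O.
21.01 wt% FeO ÷ 71.844 g/mol = 0.29244 mol, giving 0.29244 Fe and 0.29244 O.
20.32 wt% Al2O3 ÷ 101.961 g/mol = 0.19929 mol, giving 0.39858 Al and 0.59787 O.
36.20 wt% SiO2 ÷ 60.083 g/mol = 0.60250 mol, giving 0.60250 Si and 1.20500 O.
Oxygen sums to 2.40629; scaling by 12/2.40629 = 4.98693 puts the formula on 12 O.
Fe: 0.29244 × 4.98693 = 1.458 atoms per formula unit.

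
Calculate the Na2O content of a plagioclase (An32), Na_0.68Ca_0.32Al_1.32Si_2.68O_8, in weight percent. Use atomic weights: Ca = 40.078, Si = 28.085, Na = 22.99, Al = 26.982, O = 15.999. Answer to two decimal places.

Molar mass of Na_0.68Ca_0.32Al_1.32Si_2.68O_8 = 0.68*22.99 + 0.32*40.078 + 1.32*26.982 + 2.68*28.085 + 8*15.999 = 267.334 g/mol.
Each formula unit contains 0.68 Na, equivalent to 0.68/2 = 0.3400 mol Na2O.
M(Na2O) = 2×22.99 + 1×15.999 = 61.979 g/mol.
Mass of Na2O per formula unit = 0.3400 × 61.979 = 21.073 g.
Na2O wt% = 21.073 / 267.334 × 100 = 7.88%.

7.88 wt%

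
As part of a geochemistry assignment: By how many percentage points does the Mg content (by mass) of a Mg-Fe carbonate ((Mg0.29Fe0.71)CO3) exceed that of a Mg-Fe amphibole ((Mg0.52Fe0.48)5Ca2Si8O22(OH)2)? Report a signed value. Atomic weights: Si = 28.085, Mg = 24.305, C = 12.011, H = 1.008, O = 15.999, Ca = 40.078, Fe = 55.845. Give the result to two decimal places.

M((Mg0.29Fe0.71)CO3) = 106.706 g/mol, so wt% Mg = 7.048/106.706 × 100 = 6.61%.
M((Mg0.52Fe0.48)5Ca2Si8O22(OH)2) = 888.049 g/mol, so wt% Mg = 63.193/888.049 × 100 = 7.12%.
6.61 − 7.12 = -0.51 pp.

-0.51 percentage points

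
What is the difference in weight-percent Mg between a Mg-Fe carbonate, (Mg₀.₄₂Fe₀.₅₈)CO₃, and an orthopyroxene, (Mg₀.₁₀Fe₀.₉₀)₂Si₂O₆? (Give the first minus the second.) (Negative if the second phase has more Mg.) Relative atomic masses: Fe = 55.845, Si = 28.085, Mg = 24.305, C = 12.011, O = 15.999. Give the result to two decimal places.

8.06 percentage points

First mineral: 10.208 g Mg in 102.606 g formula = 9.95 wt% Mg.
Second mineral: 4.861 g Mg in 257.546 g formula = 1.89 wt% Mg.
9.95% − 1.89% gives a difference of 8.06 percentage points.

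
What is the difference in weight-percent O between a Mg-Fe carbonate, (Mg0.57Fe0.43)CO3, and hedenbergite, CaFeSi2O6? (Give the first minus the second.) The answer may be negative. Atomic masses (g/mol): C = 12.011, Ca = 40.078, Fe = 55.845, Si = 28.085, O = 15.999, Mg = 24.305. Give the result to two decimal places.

First mineral: 47.997 g O in 97.875 g formula = 49.04 wt% O.
Second mineral: 95.994 g O in 248.087 g formula = 38.69 wt% O.
49.04% − 38.69% gives a difference of 10.35 percentage points.

10.35 percentage points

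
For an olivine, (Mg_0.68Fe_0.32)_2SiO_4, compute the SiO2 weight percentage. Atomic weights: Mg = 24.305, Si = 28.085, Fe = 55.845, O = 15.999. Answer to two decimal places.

Molar mass of (Mg_0.68Fe_0.32)_2SiO_4 = 1.36×24.305 + 0.64×55.845 + 1×28.085 + 4×15.999 = 160.877 g/mol.
Each formula unit contains 1 Si, equivalent to 1/1 = 1.0000 mol SiO2.
M(SiO2) = 1×28.085 + 2×15.999 = 60.083 g/mol.
Mass of SiO2 per formula unit = 1.0000 × 60.083 = 60.083 g.
SiO2 wt% = 60.083 / 160.877 × 100 = 37.35%.

37.35 wt%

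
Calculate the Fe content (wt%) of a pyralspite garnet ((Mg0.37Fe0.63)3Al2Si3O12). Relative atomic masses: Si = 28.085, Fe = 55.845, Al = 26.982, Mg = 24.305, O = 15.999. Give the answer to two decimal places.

M((Mg0.37Fe0.63)3Al2Si3O12) = 462.733 g/mol.
Fe contributes 1.89 × 55.845 = 105.547 g per mole.
105.547/462.733 = 0.2281 → 22.81%.

22.81 wt%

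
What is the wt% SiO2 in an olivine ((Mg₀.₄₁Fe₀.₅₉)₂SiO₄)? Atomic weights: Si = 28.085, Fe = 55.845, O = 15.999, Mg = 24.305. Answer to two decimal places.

33.77 wt%

M((Mg₀.₄₁Fe₀.₅₉)₂SiO₄) = 177.908 g/mol; M(SiO2) = 60.083 g/mol.
Moles SiO2 per formula unit = 1 Si ÷ 1 = 1.0000.
SiO2 fraction = (1.0000 × 60.083) / 177.908 = 60.083/177.908 = 0.3377.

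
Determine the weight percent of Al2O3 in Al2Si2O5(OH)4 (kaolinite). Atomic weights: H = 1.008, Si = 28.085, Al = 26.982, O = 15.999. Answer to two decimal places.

39.50 wt%

Formula mass = 258.157 g/mol.
2 Al → 1.0000 mol Al2O3 per formula unit; M(Al2O3) = 101.961, so Al2O3 mass = 101.961 g.
101.961/258.157 × 100 = 39.50 wt%.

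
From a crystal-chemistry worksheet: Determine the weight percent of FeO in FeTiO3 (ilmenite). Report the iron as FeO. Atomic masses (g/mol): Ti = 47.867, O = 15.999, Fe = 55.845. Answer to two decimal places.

47.36 wt%

Formula mass = 151.709 g/mol.
1 Fe → 1.0000 mol FeO per formula unit; M(FeO) = 71.844, so FeO mass = 71.844 g.
71.844/151.709 × 100 = 47.36 wt%.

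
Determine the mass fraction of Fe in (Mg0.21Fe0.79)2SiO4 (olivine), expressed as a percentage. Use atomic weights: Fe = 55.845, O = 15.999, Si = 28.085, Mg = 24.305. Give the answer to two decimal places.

Molar mass of (Mg0.21Fe0.79)2SiO4: 0.42×24.305 + 1.58×55.845 + 1×28.085 + 4×15.999 = 190.524 g/mol.
Mass of Fe per formula unit: 1.58 × 55.845 = 88.235 g.
Weight fraction Fe = 88.235 / 190.524 = 0.4631.

46.31 wt%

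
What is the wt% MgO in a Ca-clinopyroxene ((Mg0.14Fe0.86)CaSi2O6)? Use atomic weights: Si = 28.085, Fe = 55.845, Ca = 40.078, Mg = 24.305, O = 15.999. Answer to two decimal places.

Formula mass = 243.671 g/mol.
0.14 Mg → 0.1400 mol MgO per formula unit; M(MgO) = 40.304, so MgO mass = 5.643 g.
5.643/243.671 × 100 = 2.32 wt%.

2.32 wt%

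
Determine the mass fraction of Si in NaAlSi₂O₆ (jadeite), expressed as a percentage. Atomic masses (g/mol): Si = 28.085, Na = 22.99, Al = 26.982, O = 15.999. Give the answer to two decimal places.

Molar mass of NaAlSi₂O₆: 1×22.99 + 1×26.982 + 2×28.085 + 6×15.999 = 202.136 g/mol.
Mass of Si per formula unit: 2 × 28.085 = 56.170 g.
Weight fraction Si = 56.170 / 202.136 = 0.2779.

27.79 wt%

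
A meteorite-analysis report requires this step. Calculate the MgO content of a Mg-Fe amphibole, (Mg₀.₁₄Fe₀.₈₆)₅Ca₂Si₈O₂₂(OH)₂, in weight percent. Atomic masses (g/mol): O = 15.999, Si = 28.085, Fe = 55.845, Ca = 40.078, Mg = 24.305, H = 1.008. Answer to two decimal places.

M((Mg₀.₁₄Fe₀.₈₆)₅Ca₂Si₈O₂₂(OH)₂) = 947.975 g/mol; M(MgO) = 40.304 g/mol.
Moles MgO per formula unit = 0.70 Mg ÷ 1 = 0.7000.
MgO fraction = (0.7000 × 40.304) / 947.975 = 28.213/947.975 = 0.0298.

2.98 wt%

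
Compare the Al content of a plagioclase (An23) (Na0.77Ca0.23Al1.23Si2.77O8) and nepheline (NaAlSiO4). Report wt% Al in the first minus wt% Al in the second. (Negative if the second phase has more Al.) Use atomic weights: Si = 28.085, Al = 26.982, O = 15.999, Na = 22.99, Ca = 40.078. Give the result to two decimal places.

M(Na0.77Ca0.23Al1.23Si2.77O8) = 265.896 g/mol, so wt% Al = 33.188/265.896 × 100 = 12.48%.
M(NaAlSiO4) = 142.053 g/mol, so wt% Al = 26.982/142.053 × 100 = 18.99%.
12.48 − 18.99 = -6.51 pp.

-6.51 percentage points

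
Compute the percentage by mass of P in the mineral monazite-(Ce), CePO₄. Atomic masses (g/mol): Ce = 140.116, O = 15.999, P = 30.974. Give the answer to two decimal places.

Formula mass = 1×140.116 + 1×30.974 + 4×15.999 = 235.086 g/mol, of which 30.974 g is P.
So P makes up 30.974/235.086 = 0.1318 of the mass, i.e. 13.18%.

13.18 weight percent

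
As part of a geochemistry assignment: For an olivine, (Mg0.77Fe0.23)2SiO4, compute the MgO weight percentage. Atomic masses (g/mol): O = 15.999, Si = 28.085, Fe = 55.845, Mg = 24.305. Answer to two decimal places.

39.99 wt%

M((Mg0.77Fe0.23)2SiO4) = 155.199 g/mol; M(MgO) = 40.304 g/mol.
Moles MgO per formula unit = 1.54 Mg ÷ 1 = 1.5400.
MgO fraction = (1.5400 × 40.304) / 155.199 = 62.068/155.199 = 0.3999.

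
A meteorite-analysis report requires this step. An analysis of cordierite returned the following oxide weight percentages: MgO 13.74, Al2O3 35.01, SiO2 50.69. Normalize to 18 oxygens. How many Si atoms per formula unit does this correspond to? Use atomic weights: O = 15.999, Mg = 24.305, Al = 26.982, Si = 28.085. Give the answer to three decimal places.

MgO (M=40.304): mol = 0.34091; Mg = 0.34091, O = 0.34091.
Al2O3 (M=101.961): mol = 0.34337; Al = 0.68674, O = 1.03011.
SiO2 (M=60.083): mol = 0.84367; Si = 0.84367, O = 1.68734.
ΣO = 3.05836; factor = 18/ΣO = 5.88551.
Si apfu = 0.84367 × 5.88551 = 4.965.

4.965 Si apfu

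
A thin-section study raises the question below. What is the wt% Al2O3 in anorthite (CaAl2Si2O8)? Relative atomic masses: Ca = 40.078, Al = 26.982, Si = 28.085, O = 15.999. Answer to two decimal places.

Formula mass = 278.204 g/mol.
2 Al → 1.0000 mol Al2O3 per formula unit; M(Al2O3) = 101.961, so Al2O3 mass = 101.961 g.
101.961/278.204 × 100 = 36.65 wt%.

36.65 wt%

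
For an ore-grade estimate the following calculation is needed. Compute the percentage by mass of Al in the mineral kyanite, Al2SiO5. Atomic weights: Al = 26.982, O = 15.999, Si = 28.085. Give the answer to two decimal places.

33.30 mass %

M(Al2SiO5) = 162.044 g/mol.
Al contributes 2 × 26.982 = 53.964 g per mole.
53.964/162.044 = 0.3330 → 33.30%.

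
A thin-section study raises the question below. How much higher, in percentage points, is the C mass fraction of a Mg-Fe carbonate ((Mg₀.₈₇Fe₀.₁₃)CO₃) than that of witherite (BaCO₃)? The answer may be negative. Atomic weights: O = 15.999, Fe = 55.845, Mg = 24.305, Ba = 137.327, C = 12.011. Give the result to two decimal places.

C in (Mg₀.₈₇Fe₀.₁₃)CO₃: molar mass 88.413 g/mol; 1×12.011 = 12.011 g → 13.59 wt%.
C in BaCO₃: molar mass 197.335 g/mol; 1×12.011 = 12.011 g → 6.09 wt%.
Difference = 13.59 − 6.09 = 7.50 percentage points.

7.50 percentage points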